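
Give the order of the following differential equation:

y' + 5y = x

The order is 1 (highest derivative is of order 1).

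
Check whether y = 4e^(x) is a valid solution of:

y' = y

Verification:
y = 4e^(x)
y' = 4e^(x)
y = 4e^(x)
y' = y ✓

Yes, it is a solution.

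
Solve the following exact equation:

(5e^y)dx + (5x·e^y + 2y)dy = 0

Verify exactness: ∂M/∂y = ∂N/∂x ✓
Find F(x,y) such that ∂F/∂x = M, ∂F/∂y = N
Solution: 5x·e^y + y² = C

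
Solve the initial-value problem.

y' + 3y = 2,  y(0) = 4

General solution: y = 2/3 + Ce^(-3x)
Applying y(0) = 4: C = 4 - 2/3 = 10/3
Particular solution: y = 2/3 + (10/3)e^(-3x)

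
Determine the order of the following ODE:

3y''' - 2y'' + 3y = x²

The order is 3 (highest derivative is of order 3).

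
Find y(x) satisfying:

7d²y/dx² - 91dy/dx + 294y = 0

Characteristic equation: 7r² - 91r + 294 = 0
Divide by 7: r² - 13r + 42 = 0
Roots: r = 6, 7 (distinct real)
General solution: y = C₁e^(6x) + C₂e^(7x)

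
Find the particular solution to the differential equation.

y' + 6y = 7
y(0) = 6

General solution: y = 7/6 + Ce^(-6x)
Applying y(0) = 6: C = 6 - 7/6 = 29/6
Particular solution: y = 7/6 + (29/6)e^(-6x)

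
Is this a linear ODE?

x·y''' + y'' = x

Yes. Linear (y and its derivatives appear to the first power only, no products of y terms)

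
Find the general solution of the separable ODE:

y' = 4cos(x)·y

Separating variables and integrating:
ln|y| = 4sin(x) + C

General solution: y = Ce^(4sin(x))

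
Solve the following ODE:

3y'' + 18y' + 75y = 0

Characteristic equation: 3r² + 18r + 75 = 0
Divide by 3: r² + 6r + 25 = 0
Roots: r = -3 ± 4i (complex conjugates)
General solution: y = e^(-3x)(C₁cos(4x) + C₂sin(4x))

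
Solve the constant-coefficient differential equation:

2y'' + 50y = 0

Characteristic equation: 2r² + 50 = 0
Divide by 2: r² + 25 = 0
Roots: r = ±5i (complex conjugates)
General solution: y = C₁cos(5x) + C₂sin(5x)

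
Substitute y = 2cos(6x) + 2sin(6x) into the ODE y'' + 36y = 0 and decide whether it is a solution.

Verification:
y'' = -72cos(6x) - 72sin(6x)
y'' + 36y = 0 ✓

Yes, it is a solution.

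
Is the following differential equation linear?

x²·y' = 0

Yes. Linear (y and its derivatives appear to the first power only, no products of y terms)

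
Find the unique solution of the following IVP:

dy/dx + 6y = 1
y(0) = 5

General solution: y = 1/6 + Ce^(-6x)
Applying y(0) = 5: C = 5 - 1/6 = 29/6
Particular solution: y = 1/6 + (29/6)e^(-6x)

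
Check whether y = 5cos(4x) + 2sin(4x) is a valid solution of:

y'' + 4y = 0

Verification:
y'' = -80cos(4x) - 32sin(4x)
y'' + 4y ≠ 0 (frequency mismatch: got 16 instead of 4)

No, it is not a solution.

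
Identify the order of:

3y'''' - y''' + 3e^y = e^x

The order is 4 (highest derivative is of order 4).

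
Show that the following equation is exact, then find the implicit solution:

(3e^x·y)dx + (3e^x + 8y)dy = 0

Verify exactness: ∂M/∂y = ∂N/∂x ✓
Find F(x,y) such that ∂F/∂x = M, ∂F/∂y = N
Solution: 3e^x·y + 4y² = C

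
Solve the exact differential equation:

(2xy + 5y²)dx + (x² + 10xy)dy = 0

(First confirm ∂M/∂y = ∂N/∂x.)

Verify exactness: ∂M/∂y = ∂N/∂x ✓
Find F(x,y) such that ∂F/∂x = M, ∂F/∂y = N
Solution: x²y + 5xy² = C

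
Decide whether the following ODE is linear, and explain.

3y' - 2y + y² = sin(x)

Nonlinear (y² term)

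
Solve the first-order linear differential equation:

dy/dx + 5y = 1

Using integrating factor method:

General solution: y = 1/5 + Ce^(-5x)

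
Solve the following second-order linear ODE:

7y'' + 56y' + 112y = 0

Characteristic equation: 7r² + 56r + 112 = 0
Divide by 7: r² + 8r + 16 = 0
Factored: (r + 4)² = 0
Repeated root: r = -4
General solution: y = (C₁ + C₂x)e^(-4x)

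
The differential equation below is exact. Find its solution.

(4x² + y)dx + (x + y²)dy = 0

Verify exactness: ∂M/∂y = ∂N/∂x ✓
Find F(x,y) such that ∂F/∂x = M, ∂F/∂y = N
Solution: 4x³/3 + xy + y³/3 = C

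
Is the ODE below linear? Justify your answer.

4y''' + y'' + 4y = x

Yes. Linear (y and its derivatives appear to the first power only, no products of y terms)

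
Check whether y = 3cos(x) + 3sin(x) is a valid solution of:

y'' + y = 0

Verification:
y'' = -3cos(x) - 3sin(x)
y'' + y = 0 ✓

Yes, it is a solution.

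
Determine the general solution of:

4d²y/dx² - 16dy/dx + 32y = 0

Characteristic equation: 4r² - 16r + 32 = 0
Divide by 4: r² - 4r + 8 = 0
Roots: r = 2 ± 2i (complex conjugates)
General solution: y = e^(2x)(C₁cos(2x) + C₂sin(2x))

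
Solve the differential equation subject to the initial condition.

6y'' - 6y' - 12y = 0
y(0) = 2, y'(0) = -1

General solution: y = C₁e^(2x) + C₂e^(-x)
Applying ICs: C₁ = 1/3, C₂ = 5/3
Particular solution: y = (1/3)e^(2x) + (5/3)e^(-x)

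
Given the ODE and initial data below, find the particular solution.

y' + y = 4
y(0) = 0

General solution: y = 4 + Ce^(-x)
Applying y(0) = 0: C = 0 - 4 = -4
Particular solution: y = 4 - 4e^(-x)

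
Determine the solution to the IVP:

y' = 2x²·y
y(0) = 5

General solution: y = Ce^(2x³/3)
Applying IC y(0) = 5:
Particular solution: y = 5e^(2x³/3)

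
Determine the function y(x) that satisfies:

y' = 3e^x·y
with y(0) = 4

General solution: y = Ce^(3e^x)
Applying IC y(0) = 4:
Particular solution: y = 4e^(3(e^x - 1))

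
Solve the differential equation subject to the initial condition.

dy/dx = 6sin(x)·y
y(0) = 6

General solution: y = Ce^(-6cos(x))
Applying IC y(0) = 6:
Particular solution: y = 6e^(6(1-cos(x)))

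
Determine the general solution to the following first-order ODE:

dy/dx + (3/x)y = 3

Using integrating factor method:

General solution: y = (3/4)x + Cx^(-3)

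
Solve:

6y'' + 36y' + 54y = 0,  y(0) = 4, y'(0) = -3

General solution: y = (C₁ + C₂x)e^(-3x)
Repeated root r = -3
Applying ICs: C₁ = 4, C₂ = 9
Particular solution: y = (4 + 9x)e^(-3x)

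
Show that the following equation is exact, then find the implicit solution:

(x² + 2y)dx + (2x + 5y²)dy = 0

Verify exactness: ∂M/∂y = ∂N/∂x ✓
Find F(x,y) such that ∂F/∂x = M, ∂F/∂y = N
Solution: x³/3 + 2xy + 5y³/3 = C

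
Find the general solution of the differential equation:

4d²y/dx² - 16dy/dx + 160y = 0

Characteristic equation: 4r² - 16r + 160 = 0
Divide by 4: r² - 4r + 40 = 0
Roots: r = 2 ± 6i (complex conjugates)
General solution: y = e^(2x)(C₁cos(6x) + C₂sin(6x))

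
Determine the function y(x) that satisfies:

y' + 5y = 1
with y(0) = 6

General solution: y = 1/5 + Ce^(-5x)
Applying y(0) = 6: C = 6 - 1/5 = 29/5
Particular solution: y = 1/5 + (29/5)e^(-5x)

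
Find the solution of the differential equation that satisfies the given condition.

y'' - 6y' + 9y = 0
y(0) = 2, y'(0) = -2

General solution: y = (C₁ + C₂x)e^(3x)
Repeated root r = 3
Applying ICs: C₁ = 2, C₂ = -8
Particular solution: y = (2 - 8x)e^(3x)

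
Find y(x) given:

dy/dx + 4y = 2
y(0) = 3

General solution: y = 1/2 + Ce^(-4x)
Applying y(0) = 3: C = 3 - 1/2 = 5/2
Particular solution: y = 1/2 + (5/2)e^(-4x)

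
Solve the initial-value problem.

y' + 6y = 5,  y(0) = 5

General solution: y = 5/6 + Ce^(-6x)
Applying y(0) = 5: C = 5 - 5/6 = 25/6
Particular solution: y = 5/6 + (25/6)e^(-6x)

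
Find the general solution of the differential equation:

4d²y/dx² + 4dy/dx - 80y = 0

Characteristic equation: 4r² + 4r - 80 = 0
Divide by 4: r² + r - 20 = 0
Roots: r = 4, -5 (distinct real)
General solution: y = C₁e^(4x) + C₂e^(-5x)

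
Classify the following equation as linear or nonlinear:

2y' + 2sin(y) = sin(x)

Nonlinear (sin(y) is nonlinear in y)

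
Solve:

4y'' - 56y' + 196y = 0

Characteristic equation: 4r² - 56r + 196 = 0
Divide by 4: r² - 14r + 49 = 0
Factored: (r - 7)² = 0
Repeated root: r = 7
General solution: y = (C₁ + C₂x)e^(7x)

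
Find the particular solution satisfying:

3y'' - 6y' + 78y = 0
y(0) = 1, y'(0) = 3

General solution: y = e^x(C₁cos(5x) + C₂sin(5x))
Complex roots r = 1 ± 5i
Applying ICs: C₁ = 1, C₂ = 2/5
Particular solution: y = e^x(cos(5x) + (2/5)sin(5x))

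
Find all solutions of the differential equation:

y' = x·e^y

Separating variables and integrating:
-e^(-y) = x²/2 + C

General solution: y = -ln(C - x²/2)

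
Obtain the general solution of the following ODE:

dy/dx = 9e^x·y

Separating variables and integrating:
ln|y| = 9e^x + C

General solution: y = Ce^(9e^x)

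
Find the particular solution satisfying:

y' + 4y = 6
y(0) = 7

General solution: y = 3/2 + Ce^(-4x)
Applying y(0) = 7: C = 7 - 3/2 = 11/2
Particular solution: y = 3/2 + (11/2)e^(-4x)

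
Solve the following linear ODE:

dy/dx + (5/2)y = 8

Using integrating factor method:

General solution: y = 16/5 + Ce^(-5x/2)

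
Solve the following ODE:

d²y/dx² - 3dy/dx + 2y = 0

Characteristic equation: r² - 3r + 2 = 0
Roots: r = 2, 1 (distinct real)
General solution: y = C₁e^(2x) + C₂e^x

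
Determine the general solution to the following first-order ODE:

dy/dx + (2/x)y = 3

Using integrating factor method:

General solution: y = x + Cx^(-2)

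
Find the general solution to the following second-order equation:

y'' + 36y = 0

Characteristic equation: r² + 36 = 0
Roots: r = ±6i (complex conjugates)
General solution: y = C₁cos(6x) + C₂sin(6x)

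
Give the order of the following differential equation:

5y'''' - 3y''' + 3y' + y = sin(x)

The order is 4 (highest derivative is of order 4).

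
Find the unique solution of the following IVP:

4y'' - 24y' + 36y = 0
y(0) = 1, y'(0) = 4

General solution: y = (C₁ + C₂x)e^(3x)
Repeated root r = 3
Applying ICs: C₁ = 1, C₂ = 1
Particular solution: y = (1 + x)e^(3x)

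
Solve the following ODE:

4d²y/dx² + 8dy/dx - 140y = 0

Characteristic equation: 4r² + 8r - 140 = 0
Divide by 4: r² + 2r - 35 = 0
Roots: r = 5, -7 (distinct real)
General solution: y = C₁e^(5x) + C₂e^(-7x)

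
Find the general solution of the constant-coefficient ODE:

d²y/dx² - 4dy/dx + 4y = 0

Characteristic equation: r² - 4r + 4 = 0
Factored: (r - 2)² = 0
Repeated root: r = 2
General solution: y = (C₁ + C₂x)e^(2x)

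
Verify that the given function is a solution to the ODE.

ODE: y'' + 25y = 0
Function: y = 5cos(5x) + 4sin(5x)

Verification:
y'' = -125cos(5x) - 100sin(5x)
y'' + 25y = 0 ✓

Yes, it is a solution.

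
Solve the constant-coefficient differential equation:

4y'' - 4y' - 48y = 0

Characteristic equation: 4r² - 4r - 48 = 0
Divide by 4: r² - r - 12 = 0
Roots: r = 4, -3 (distinct real)
General solution: y = C₁e^(4x) + C₂e^(-3x)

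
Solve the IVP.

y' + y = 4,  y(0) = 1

General solution: y = 4 + Ce^(-x)
Applying y(0) = 1: C = 1 - 4 = -3
Particular solution: y = 4 - 3e^(-x)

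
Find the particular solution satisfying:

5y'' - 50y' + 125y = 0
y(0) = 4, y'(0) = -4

General solution: y = (C₁ + C₂x)e^(5x)
Repeated root r = 5
Applying ICs: C₁ = 4, C₂ = -24
Particular solution: y = (4 - 24x)e^(5x)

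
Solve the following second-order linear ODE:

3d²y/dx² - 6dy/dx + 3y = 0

Characteristic equation: 3r² - 6r + 3 = 0
Divide by 3: r² - 2r + 1 = 0
Factored: (r - 1)² = 0
Repeated root: r = 1
General solution: y = (C₁ + C₂x)e^x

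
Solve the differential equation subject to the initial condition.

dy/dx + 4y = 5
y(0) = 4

General solution: y = 5/4 + Ce^(-4x)
Applying y(0) = 4: C = 4 - 5/4 = 11/4
Particular solution: y = 5/4 + (11/4)e^(-4x)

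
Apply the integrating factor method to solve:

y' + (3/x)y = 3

Using integrating factor method:

General solution: y = (3/4)x + Cx^(-3)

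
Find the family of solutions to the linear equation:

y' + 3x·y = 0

Using integrating factor method:

General solution: y = Ce^(-3x^2/2)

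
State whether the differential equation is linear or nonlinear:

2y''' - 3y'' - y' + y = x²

Linear (y and its derivatives appear to the first power only, no products of y terms)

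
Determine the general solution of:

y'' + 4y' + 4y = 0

Characteristic equation: r² + 4r + 4 = 0
Factored: (r + 2)² = 0
Repeated root: r = -2
General solution: y = (C₁ + C₂x)e^(-2x)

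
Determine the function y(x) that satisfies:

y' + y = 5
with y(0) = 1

General solution: y = 5 + Ce^(-x)
Applying y(0) = 1: C = 1 - 5 = -4
Particular solution: y = 5 - 4e^(-x)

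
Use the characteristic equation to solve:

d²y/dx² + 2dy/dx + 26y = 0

Characteristic equation: r² + 2r + 26 = 0
Roots: r = -1 ± 5i (complex conjugates)
General solution: y = e^(-x)(C₁cos(5x) + C₂sin(5x))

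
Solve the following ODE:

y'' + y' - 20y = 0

Characteristic equation: r² + r - 20 = 0
Roots: r = 4, -5 (distinct real)
General solution: y = C₁e^(4x) + C₂e^(-5x)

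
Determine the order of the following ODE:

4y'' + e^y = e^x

The order is 2 (highest derivative is of order 2).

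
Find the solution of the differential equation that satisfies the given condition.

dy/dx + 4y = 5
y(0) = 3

General solution: y = 5/4 + Ce^(-4x)
Applying y(0) = 3: C = 3 - 5/4 = 7/4
Particular solution: y = 5/4 + (7/4)e^(-4x)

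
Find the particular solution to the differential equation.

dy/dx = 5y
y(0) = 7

General solution: y = Ce^(5x)
Applying IC y(0) = 7:
Particular solution: y = 7e^(5x)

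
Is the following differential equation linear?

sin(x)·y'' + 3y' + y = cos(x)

Yes. Linear (y and its derivatives appear to the first power only, no products of y terms)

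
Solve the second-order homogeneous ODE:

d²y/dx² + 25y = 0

Characteristic equation: r² + 25 = 0
Roots: r = ±5i (complex conjugates)
General solution: y = C₁cos(5x) + C₂sin(5x)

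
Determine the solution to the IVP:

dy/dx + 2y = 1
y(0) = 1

General solution: y = 1/2 + Ce^(-2x)
Applying y(0) = 1: C = 1 - 1/2 = 1/2
Particular solution: y = 1/2 + (1/2)e^(-2x)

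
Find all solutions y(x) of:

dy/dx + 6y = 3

Using integrating factor method:

General solution: y = 1/2 + Ce^(-6x)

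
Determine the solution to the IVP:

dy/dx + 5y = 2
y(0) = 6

General solution: y = 2/5 + Ce^(-5x)
Applying y(0) = 6: C = 6 - 2/5 = 28/5
Particular solution: y = 2/5 + (28/5)e^(-5x)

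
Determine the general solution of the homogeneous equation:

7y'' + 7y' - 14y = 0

Characteristic equation: 7r² + 7r - 14 = 0
Divide by 7: r² + r - 2 = 0
Roots: r = 1, -2 (distinct real)
General solution: y = C₁e^x + C₂e^(-2x)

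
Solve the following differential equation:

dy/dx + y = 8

Using integrating factor method:

General solution: y = 8 + Ce^(-x)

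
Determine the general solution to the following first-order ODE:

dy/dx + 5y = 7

Using integrating factor method:

General solution: y = 7/5 + Ce^(-5x)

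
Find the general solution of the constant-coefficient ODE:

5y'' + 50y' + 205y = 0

Characteristic equation: 5r² + 50r + 205 = 0
Divide by 5: r² + 10r + 41 = 0
Roots: r = -5 ± 4i (complex conjugates)
General solution: y = e^(-5x)(C₁cos(4x) + C₂sin(4x))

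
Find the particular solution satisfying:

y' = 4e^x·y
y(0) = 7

General solution: y = Ce^(4e^x)
Applying IC y(0) = 7:
Particular solution: y = 7e^(4(e^x - 1))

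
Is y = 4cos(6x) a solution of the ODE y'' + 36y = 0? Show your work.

Verification:
y'' = -144cos(6x)
y'' + 36y = 0 ✓

Yes, it is a solution.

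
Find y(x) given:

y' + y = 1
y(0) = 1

General solution: y = 1 + Ce^(-x)
Applying y(0) = 1: C = 1 - 1 = 0
Particular solution: y = 1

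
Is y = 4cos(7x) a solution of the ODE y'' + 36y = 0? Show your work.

Verification:
y'' = -196cos(7x)
y'' + 36y ≠ 0 (frequency mismatch: got 49 instead of 36)

No, it is not a solution.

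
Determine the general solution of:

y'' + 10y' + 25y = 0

Characteristic equation: r² + 10r + 25 = 0
Factored: (r + 5)² = 0
Repeated root: r = -5
General solution: y = (C₁ + C₂x)e^(-5x)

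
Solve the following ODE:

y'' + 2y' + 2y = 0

Characteristic equation: r² + 2r + 2 = 0
Roots: r = -1 ± i (complex conjugates)
General solution: y = e^(-x)(C₁cos(x) + C₂sin(x))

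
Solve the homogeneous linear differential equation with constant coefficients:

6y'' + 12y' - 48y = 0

Characteristic equation: 6r² + 12r - 48 = 0
Divide by 6: r² + 2r - 8 = 0
Roots: r = 2, -4 (distinct real)
General solution: y = C₁e^(2x) + C₂e^(-4x)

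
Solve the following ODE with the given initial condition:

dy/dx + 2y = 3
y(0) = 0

General solution: y = 3/2 + Ce^(-2x)
Applying y(0) = 0: C = 0 - 3/2 = -3/2
Particular solution: y = 3/2 - (3/2)e^(-2x)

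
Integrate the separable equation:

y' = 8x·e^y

Separating variables and integrating:
-e^(-y) = 4x² + C

General solution: y = -ln(C - 4x²)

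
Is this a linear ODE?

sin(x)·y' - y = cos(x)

Yes. Linear (y and its derivatives appear to the first power only, no products of y terms)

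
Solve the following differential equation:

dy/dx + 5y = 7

Using integrating factor method:

General solution: y = 7/5 + Ce^(-5x)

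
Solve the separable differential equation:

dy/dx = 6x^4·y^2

Separating variables and integrating:
-1/y = 6x^5/5 + C

General solution: y^-1 = (-6/5)x^5 + C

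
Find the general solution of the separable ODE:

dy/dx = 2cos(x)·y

Separating variables and integrating:
ln|y| = 2sin(x) + C

General solution: y = Ce^(2sin(x))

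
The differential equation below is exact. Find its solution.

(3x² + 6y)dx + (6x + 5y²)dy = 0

Verify exactness: ∂M/∂y = ∂N/∂x ✓
Find F(x,y) such that ∂F/∂x = M, ∂F/∂y = N
Solution: x³ + 6xy + 5y³/3 = C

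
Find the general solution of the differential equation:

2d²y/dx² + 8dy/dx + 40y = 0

Characteristic equation: 2r² + 8r + 40 = 0
Divide by 2: r² + 4r + 20 = 0
Roots: r = -2 ± 4i (complex conjugates)
General solution: y = e^(-2x)(C₁cos(4x) + C₂sin(4x))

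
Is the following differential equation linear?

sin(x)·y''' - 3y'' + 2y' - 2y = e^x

Yes. Linear (y and its derivatives appear to the first power only, no products of y terms)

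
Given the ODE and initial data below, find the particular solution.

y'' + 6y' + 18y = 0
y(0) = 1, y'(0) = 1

General solution: y = e^(-3x)(C₁cos(3x) + C₂sin(3x))
Complex roots r = -3 ± 3i
Applying ICs: C₁ = 1, C₂ = 4/3
Particular solution: y = e^(-3x)(cos(3x) + (4/3)sin(3x))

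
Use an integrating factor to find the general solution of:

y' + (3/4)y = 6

Using integrating factor method:

General solution: y = 8 + Ce^(-3x/4)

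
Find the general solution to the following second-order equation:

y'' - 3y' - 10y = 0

Characteristic equation: r² - 3r - 10 = 0
Roots: r = 5, -2 (distinct real)
General solution: y = C₁e^(5x) + C₂e^(-2x)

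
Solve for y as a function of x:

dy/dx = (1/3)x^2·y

Separating variables and integrating:
ln|y| = x^3/9 + C

General solution: y = Ce^(x^3/9)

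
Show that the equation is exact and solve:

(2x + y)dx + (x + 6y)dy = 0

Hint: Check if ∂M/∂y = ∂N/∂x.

Verify exactness: ∂M/∂y = ∂N/∂x ✓
Find F(x,y) such that ∂F/∂x = M, ∂F/∂y = N
Solution: x² + xy + 3y² = C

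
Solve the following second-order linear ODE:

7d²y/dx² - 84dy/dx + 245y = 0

Characteristic equation: 7r² - 84r + 245 = 0
Divide by 7: r² - 12r + 35 = 0
Roots: r = 5, 7 (distinct real)
General solution: y = C₁e^(5x) + C₂e^(7x)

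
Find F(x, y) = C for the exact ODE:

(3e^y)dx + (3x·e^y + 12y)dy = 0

Verify exactness: ∂M/∂y = ∂N/∂x ✓
Find F(x,y) such that ∂F/∂x = M, ∂F/∂y = N
Solution: 3x·e^y + 6y² = C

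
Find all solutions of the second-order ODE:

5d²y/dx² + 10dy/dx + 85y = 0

Characteristic equation: 5r² + 10r + 85 = 0
Divide by 5: r² + 2r + 17 = 0
Roots: r = -1 ± 4i (complex conjugates)
General solution: y = e^(-x)(C₁cos(4x) + C₂sin(4x))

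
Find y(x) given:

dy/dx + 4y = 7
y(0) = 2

General solution: y = 7/4 + Ce^(-4x)
Applying y(0) = 2: C = 2 - 7/4 = 1/4
Particular solution: y = 7/4 + (1/4)e^(-4x)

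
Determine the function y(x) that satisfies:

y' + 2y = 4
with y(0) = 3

General solution: y = 2 + Ce^(-2x)
Applying y(0) = 3: C = 3 - 2 = 1
Particular solution: y = 2 + e^(-2x)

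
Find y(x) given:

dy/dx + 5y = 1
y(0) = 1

General solution: y = 1/5 + Ce^(-5x)
Applying y(0) = 1: C = 1 - 1/5 = 4/5
Particular solution: y = 1/5 + (4/5)e^(-5x)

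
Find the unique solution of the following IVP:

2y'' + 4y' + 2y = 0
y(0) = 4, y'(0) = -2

General solution: y = (C₁ + C₂x)e^(-x)
Repeated root r = -1
Applying ICs: C₁ = 4, C₂ = 2
Particular solution: y = (4 + 2x)e^(-x)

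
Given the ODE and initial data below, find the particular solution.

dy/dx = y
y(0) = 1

General solution: y = Ce^x
Applying IC y(0) = 1:
Particular solution: y = e^x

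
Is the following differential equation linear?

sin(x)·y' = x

Yes. Linear (y and its derivatives appear to the first power only, no products of y terms)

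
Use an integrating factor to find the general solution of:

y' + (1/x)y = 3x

Using integrating factor method:

General solution: y = x^2 + C/x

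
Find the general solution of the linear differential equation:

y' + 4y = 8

Using integrating factor method:

General solution: y = 2 + Ce^(-4x)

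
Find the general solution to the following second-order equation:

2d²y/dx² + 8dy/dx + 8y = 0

Characteristic equation: 2r² + 8r + 8 = 0
Divide by 2: r² + 4r + 4 = 0
Factored: (r + 2)² = 0
Repeated root: r = -2
General solution: y = (C₁ + C₂x)e^(-2x)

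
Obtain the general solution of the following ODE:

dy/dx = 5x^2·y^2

Separating variables and integrating:
-1/y = 5x^3/3 + C

General solution: y^-1 = (-5/3)x^3 + C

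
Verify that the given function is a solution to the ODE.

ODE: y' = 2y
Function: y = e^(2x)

Verification:
y = e^(2x)
y' = 2e^(2x)
2y = 2e^(2x)
y' = 2y ✓

Yes, it is a solution.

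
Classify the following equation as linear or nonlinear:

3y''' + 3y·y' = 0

Nonlinear (product y·y')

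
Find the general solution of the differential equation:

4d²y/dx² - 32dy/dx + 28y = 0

Characteristic equation: 4r² - 32r + 28 = 0
Divide by 4: r² - 8r + 7 = 0
Roots: r = 1, 7 (distinct real)
General solution: y = C₁e^x + C₂e^(7x)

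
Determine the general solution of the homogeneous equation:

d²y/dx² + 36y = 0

Characteristic equation: r² + 36 = 0
Roots: r = ±6i (complex conjugates)
General solution: y = C₁cos(6x) + C₂sin(6x)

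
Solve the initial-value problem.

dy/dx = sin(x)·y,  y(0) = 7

General solution: y = Ce^(-cos(x))
Applying IC y(0) = 7:
Particular solution: y = 7e^(1-cos(x))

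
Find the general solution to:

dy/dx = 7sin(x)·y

Separating variables and integrating:
ln|y| = -7cos(x) + C

General solution: y = Ce^(-7cos(x))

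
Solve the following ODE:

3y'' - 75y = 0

Characteristic equation: 3r² - 75 = 0
Divide by 3: r² - 25 = 0
Roots: r = 5, -5 (distinct real)
General solution: y = C₁e^(5x) + C₂e^(-5x)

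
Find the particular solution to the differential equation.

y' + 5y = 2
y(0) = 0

General solution: y = 2/5 + Ce^(-5x)
Applying y(0) = 0: C = 0 - 2/5 = -2/5
Particular solution: y = 2/5 - (2/5)e^(-5x)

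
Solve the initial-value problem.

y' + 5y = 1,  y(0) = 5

General solution: y = 1/5 + Ce^(-5x)
Applying y(0) = 5: C = 5 - 1/5 = 24/5
Particular solution: y = 1/5 + (24/5)e^(-5x)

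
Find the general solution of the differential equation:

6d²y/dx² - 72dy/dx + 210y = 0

Characteristic equation: 6r² - 72r + 210 = 0
Divide by 6: r² - 12r + 35 = 0
Roots: r = 7, 5 (distinct real)
General solution: y = C₁e^(7x) + C₂e^(5x)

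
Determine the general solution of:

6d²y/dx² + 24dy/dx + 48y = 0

Characteristic equation: 6r² + 24r + 48 = 0
Divide by 6: r² + 4r + 8 = 0
Roots: r = -2 ± 2i (complex conjugates)
General solution: y = e^(-2x)(C₁cos(2x) + C₂sin(2x))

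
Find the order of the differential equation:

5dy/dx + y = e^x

The order is 1 (highest derivative is of order 1).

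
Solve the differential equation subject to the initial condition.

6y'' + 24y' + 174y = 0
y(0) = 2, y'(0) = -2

General solution: y = e^(-2x)(C₁cos(5x) + C₂sin(5x))
Complex roots r = -2 ± 5i
Applying ICs: C₁ = 2, C₂ = 2/5
Particular solution: y = e^(-2x)(2cos(5x) + (2/5)sin(5x))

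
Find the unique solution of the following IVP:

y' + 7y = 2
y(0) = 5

General solution: y = 2/7 + Ce^(-7x)
Applying y(0) = 5: C = 5 - 2/7 = 33/7
Particular solution: y = 2/7 + (33/7)e^(-7x)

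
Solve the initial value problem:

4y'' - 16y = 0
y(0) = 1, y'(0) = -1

General solution: y = C₁e^(2x) + C₂e^(-2x)
Applying ICs: C₁ = 1/4, C₂ = 3/4
Particular solution: y = (1/4)e^(2x) + (3/4)e^(-2x)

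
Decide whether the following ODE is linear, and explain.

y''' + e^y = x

Nonlinear (e^y is nonlinear in y)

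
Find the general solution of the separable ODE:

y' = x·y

Separating variables and integrating:
ln|y| = x^2/2 + C

General solution: y = Ce^(x^2/2)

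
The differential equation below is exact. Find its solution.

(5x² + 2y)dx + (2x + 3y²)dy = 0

Verify exactness: ∂M/∂y = ∂N/∂x ✓
Find F(x,y) such that ∂F/∂x = M, ∂F/∂y = N
Solution: 5x³/3 + 2xy + y³ = C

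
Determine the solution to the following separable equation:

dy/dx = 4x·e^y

Separating variables and integrating:
-e^(-y) = 2x² + C

General solution: y = -ln(C - 2x²)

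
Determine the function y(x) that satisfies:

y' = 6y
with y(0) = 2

General solution: y = Ce^(6x)
Applying IC y(0) = 2:
Particular solution: y = 2e^(6x)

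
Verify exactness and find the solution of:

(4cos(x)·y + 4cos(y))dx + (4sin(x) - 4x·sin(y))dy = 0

Verify exactness: ∂M/∂y = ∂N/∂x ✓
Find F(x,y) such that ∂F/∂x = M, ∂F/∂y = N
Solution: 4sin(x)·y + 4x·cos(y) = C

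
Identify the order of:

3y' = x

The order is 1 (highest derivative is of order 1).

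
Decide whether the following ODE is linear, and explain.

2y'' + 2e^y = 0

Nonlinear (e^y is nonlinear in y)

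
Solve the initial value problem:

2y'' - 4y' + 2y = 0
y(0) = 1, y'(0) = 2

General solution: y = (C₁ + C₂x)e^x
Repeated root r = 1
Applying ICs: C₁ = 1, C₂ = 1
Particular solution: y = (1 + x)e^x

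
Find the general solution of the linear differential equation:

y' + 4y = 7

Using integrating factor method:

General solution: y = 7/4 + Ce^(-4x)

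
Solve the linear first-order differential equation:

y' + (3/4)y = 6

Using integrating factor method:

General solution: y = 8 + Ce^(-3x/4)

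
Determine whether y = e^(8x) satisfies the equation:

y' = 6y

Verification:
y = e^(8x)
y' = 8e^(8x)
But 6y = 6e^(8x)
y' ≠ 6y — the derivative does not match

No, it is not a solution.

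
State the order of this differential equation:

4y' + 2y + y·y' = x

The order is 1 (highest derivative is of order 1).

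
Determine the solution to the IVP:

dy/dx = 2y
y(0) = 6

General solution: y = Ce^(2x)
Applying IC y(0) = 6:
Particular solution: y = 6e^(2x)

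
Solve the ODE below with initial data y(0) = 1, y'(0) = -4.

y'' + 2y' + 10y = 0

General solution: y = e^(-x)(C₁cos(3x) + C₂sin(3x))
Complex roots r = -1 ± 3i
Applying ICs: C₁ = 1, C₂ = -1
Particular solution: y = e^(-x)(cos(3x) - sin(3x))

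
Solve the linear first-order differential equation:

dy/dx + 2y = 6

Using integrating factor method:

General solution: y = 3 + Ce^(-2x)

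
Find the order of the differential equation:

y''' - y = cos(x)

The order is 3 (highest derivative is of order 3).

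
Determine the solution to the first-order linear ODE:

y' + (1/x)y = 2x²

Using integrating factor method:

General solution: y = (1/2)x^3 + C/x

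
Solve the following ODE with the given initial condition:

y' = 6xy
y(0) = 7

General solution: y = Ce^(3x²)
Applying IC y(0) = 7:
Particular solution: y = 7e^(3x²)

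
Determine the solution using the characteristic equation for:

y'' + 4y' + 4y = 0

Characteristic equation: r² + 4r + 4 = 0
Factored: (r + 2)² = 0
Repeated root: r = -2
General solution: y = (C₁ + C₂x)e^(-2x)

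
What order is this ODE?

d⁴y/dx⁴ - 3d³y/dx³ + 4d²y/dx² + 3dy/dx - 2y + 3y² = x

The order is 4 (highest derivative is of order 4).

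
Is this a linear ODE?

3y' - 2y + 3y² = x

No. Nonlinear (y² term)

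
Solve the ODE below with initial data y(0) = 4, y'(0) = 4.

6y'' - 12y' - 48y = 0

General solution: y = C₁e^(4x) + C₂e^(-2x)
Applying ICs: C₁ = 2, C₂ = 2
Particular solution: y = 2e^(4x) + 2e^(-2x)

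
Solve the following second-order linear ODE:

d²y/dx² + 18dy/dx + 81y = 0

Characteristic equation: r² + 18r + 81 = 0
Factored: (r + 9)² = 0
Repeated root: r = -9
General solution: y = (C₁ + C₂x)e^(-9x)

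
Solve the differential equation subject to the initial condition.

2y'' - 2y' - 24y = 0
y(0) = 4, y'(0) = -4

General solution: y = C₁e^(4x) + C₂e^(-3x)
Applying ICs: C₁ = 8/7, C₂ = 20/7
Particular solution: y = (8/7)e^(4x) + (20/7)e^(-3x)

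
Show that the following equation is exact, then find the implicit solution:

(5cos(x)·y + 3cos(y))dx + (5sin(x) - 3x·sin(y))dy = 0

Verify exactness: ∂M/∂y = ∂N/∂x ✓
Find F(x,y) such that ∂F/∂x = M, ∂F/∂y = N
Solution: 5sin(x)·y + 3x·cos(y) = C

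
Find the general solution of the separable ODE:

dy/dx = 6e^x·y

Separating variables and integrating:
ln|y| = 6e^x + C

General solution: y = Ce^(6e^x)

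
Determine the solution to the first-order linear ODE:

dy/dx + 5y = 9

Using integrating factor method:

General solution: y = 9/5 + Ce^(-5x)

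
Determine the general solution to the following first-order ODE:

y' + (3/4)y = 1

Using integrating factor method:

General solution: y = 4/3 + Ce^(-3x/4)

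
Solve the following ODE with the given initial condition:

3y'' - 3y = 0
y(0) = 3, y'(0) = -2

General solution: y = C₁e^x + C₂e^(-x)
Applying ICs: C₁ = 1/2, C₂ = 5/2
Particular solution: y = (1/2)e^x + (5/2)e^(-x)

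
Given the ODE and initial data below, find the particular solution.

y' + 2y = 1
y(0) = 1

General solution: y = 1/2 + Ce^(-2x)
Applying y(0) = 1: C = 1 - 1/2 = 1/2
Particular solution: y = 1/2 + (1/2)e^(-2x)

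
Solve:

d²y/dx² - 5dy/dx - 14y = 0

Characteristic equation: r² - 5r - 14 = 0
Roots: r = 7, -2 (distinct real)
General solution: y = C₁e^(7x) + C₂e^(-2x)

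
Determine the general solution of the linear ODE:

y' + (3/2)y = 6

Using integrating factor method:

General solution: y = 4 + Ce^(-3x/2)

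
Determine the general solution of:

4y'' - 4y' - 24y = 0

Characteristic equation: 4r² - 4r - 24 = 0
Divide by 4: r² - r - 6 = 0
Roots: r = 3, -2 (distinct real)
General solution: y = C₁e^(3x) + C₂e^(-2x)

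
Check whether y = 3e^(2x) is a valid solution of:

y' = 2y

Verification:
y = 3e^(2x)
y' = 6e^(2x)
2y = 6e^(2x)
y' = 2y ✓

Yes, it is a solution.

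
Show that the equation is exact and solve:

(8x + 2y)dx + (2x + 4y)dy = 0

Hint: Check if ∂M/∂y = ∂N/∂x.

Verify exactness: ∂M/∂y = ∂N/∂x ✓
Find F(x,y) such that ∂F/∂x = M, ∂F/∂y = N
Solution: 4x² + 2xy + 2y² = C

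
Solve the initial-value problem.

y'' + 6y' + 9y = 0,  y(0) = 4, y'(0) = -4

General solution: y = (C₁ + C₂x)e^(-3x)
Repeated root r = -3
Applying ICs: C₁ = 4, C₂ = 8
Particular solution: y = (4 + 8x)e^(-3x)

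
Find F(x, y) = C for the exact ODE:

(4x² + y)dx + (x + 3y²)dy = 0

Verify exactness: ∂M/∂y = ∂N/∂x ✓
Find F(x,y) such that ∂F/∂x = M, ∂F/∂y = N
Solution: 4x³/3 + xy + y³ = C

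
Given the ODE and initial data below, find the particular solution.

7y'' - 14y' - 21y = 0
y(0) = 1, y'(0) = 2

General solution: y = C₁e^(3x) + C₂e^(-x)
Applying ICs: C₁ = 3/4, C₂ = 1/4
Particular solution: y = (3/4)e^(3x) + (1/4)e^(-x)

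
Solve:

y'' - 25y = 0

Characteristic equation: r² - 25 = 0
Roots: r = 5, -5 (distinct real)
General solution: y = C₁e^(5x) + C₂e^(-5x)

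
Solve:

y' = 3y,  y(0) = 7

General solution: y = Ce^(3x)
Applying IC y(0) = 7:
Particular solution: y = 7e^(3x)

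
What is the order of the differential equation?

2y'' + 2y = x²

The order is 2 (highest derivative is of order 2).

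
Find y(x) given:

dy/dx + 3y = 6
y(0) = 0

General solution: y = 2 + Ce^(-3x)
Applying y(0) = 0: C = 0 - 2 = -2
Particular solution: y = 2 - 2e^(-3x)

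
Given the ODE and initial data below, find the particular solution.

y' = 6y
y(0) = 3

General solution: y = Ce^(6x)
Applying IC y(0) = 3:
Particular solution: y = 3e^(6x)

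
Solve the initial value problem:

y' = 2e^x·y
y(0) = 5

General solution: y = Ce^(2e^x)
Applying IC y(0) = 5:
Particular solution: y = 5e^(2(e^x - 1))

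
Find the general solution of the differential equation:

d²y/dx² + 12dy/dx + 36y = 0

Characteristic equation: r² + 12r + 36 = 0
Factored: (r + 6)² = 0
Repeated root: r = -6
General solution: y = (C₁ + C₂x)e^(-6x)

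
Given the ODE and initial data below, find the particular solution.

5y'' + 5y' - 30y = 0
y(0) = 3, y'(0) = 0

General solution: y = C₁e^(2x) + C₂e^(-3x)
Applying ICs: C₁ = 9/5, C₂ = 6/5
Particular solution: y = (9/5)e^(2x) + (6/5)e^(-3x)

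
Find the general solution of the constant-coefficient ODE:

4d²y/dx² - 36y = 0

Characteristic equation: 4r² - 36 = 0
Divide by 4: r² - 9 = 0
Roots: r = 3, -3 (distinct real)
General solution: y = C₁e^(3x) + C₂e^(-3x)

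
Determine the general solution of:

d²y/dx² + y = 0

Characteristic equation: r² + 1 = 0
Roots: r = ±i (complex conjugates)
General solution: y = C₁cos(x) + C₂sin(x)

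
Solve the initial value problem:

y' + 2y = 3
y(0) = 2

General solution: y = 3/2 + Ce^(-2x)
Applying y(0) = 2: C = 2 - 3/2 = 1/2
Particular solution: y = 3/2 + (1/2)e^(-2x)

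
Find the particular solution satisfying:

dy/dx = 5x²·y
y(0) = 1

General solution: y = Ce^(5x³/3)
Applying IC y(0) = 1:
Particular solution: y = e^(5x³/3)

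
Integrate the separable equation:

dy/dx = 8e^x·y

Separating variables and integrating:
ln|y| = 8e^x + C

General solution: y = Ce^(8e^x)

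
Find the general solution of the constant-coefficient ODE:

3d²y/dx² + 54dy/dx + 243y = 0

Characteristic equation: 3r² + 54r + 243 = 0
Divide by 3: r² + 18r + 81 = 0
Factored: (r + 9)² = 0
Repeated root: r = -9
General solution: y = (C₁ + C₂x)e^(-9x)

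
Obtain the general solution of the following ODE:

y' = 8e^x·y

Separating variables and integrating:
ln|y| = 8e^x + C

General solution: y = Ce^(8e^x)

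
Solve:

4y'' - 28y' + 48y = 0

Characteristic equation: 4r² - 28r + 48 = 0
Divide by 4: r² - 7r + 12 = 0
Roots: r = 3, 4 (distinct real)
General solution: y = C₁e^(3x) + C₂e^(4x)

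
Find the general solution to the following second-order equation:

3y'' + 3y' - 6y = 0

Characteristic equation: 3r² + 3r - 6 = 0
Divide by 3: r² + r - 2 = 0
Roots: r = 1, -2 (distinct real)
General solution: y = C₁e^x + C₂e^(-2x)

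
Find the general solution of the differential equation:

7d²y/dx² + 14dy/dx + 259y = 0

Characteristic equation: 7r² + 14r + 259 = 0
Divide by 7: r² + 2r + 37 = 0
Roots: r = -1 ± 6i (complex conjugates)
General solution: y = e^(-x)(C₁cos(6x) + C₂sin(6x))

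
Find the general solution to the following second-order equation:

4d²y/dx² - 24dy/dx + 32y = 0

Characteristic equation: 4r² - 24r + 32 = 0
Divide by 4: r² - 6r + 8 = 0
Roots: r = 2, 4 (distinct real)
General solution: y = C₁e^(2x) + C₂e^(4x)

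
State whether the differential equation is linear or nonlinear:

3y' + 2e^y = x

Nonlinear (e^y is nonlinear in y)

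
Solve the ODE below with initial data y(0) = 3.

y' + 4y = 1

General solution: y = 1/4 + Ce^(-4x)
Applying y(0) = 3: C = 3 - 1/4 = 11/4
Particular solution: y = 1/4 + (11/4)e^(-4x)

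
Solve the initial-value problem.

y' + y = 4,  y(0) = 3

General solution: y = 4 + Ce^(-x)
Applying y(0) = 3: C = 3 - 4 = -1
Particular solution: y = 4 - e^(-x)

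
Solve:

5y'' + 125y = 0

Characteristic equation: 5r² + 125 = 0
Divide by 5: r² + 25 = 0
Roots: r = ±5i (complex conjugates)
General solution: y = C₁cos(5x) + C₂sin(5x)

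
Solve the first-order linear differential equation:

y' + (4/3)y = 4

Using integrating factor method:

General solution: y = 3 + Ce^(-4x/3)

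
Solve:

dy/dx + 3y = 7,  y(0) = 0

General solution: y = 7/3 + Ce^(-3x)
Applying y(0) = 0: C = 0 - 7/3 = -7/3
Particular solution: y = 7/3 - (7/3)e^(-3x)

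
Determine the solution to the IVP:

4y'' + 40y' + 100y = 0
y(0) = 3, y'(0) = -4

General solution: y = (C₁ + C₂x)e^(-5x)
Repeated root r = -5
Applying ICs: C₁ = 3, C₂ = 11
Particular solution: y = (3 + 11x)e^(-5x)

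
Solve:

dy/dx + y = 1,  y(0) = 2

General solution: y = 1 + Ce^(-x)
Applying y(0) = 2: C = 2 - 1 = 1
Particular solution: y = 1 + e^(-x)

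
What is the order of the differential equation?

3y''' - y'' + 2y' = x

The order is 3 (highest derivative is of order 3).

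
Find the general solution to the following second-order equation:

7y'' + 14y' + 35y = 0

Characteristic equation: 7r² + 14r + 35 = 0
Divide by 7: r² + 2r + 5 = 0
Roots: r = -1 ± 2i (complex conjugates)
General solution: y = e^(-x)(C₁cos(2x) + C₂sin(2x))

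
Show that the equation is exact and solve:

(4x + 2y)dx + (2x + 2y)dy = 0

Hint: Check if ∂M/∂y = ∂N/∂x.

Verify exactness: ∂M/∂y = ∂N/∂x ✓
Find F(x,y) such that ∂F/∂x = M, ∂F/∂y = N
Solution: 2x² + 2xy + y² = C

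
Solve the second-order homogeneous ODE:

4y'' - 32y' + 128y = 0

Characteristic equation: 4r² - 32r + 128 = 0
Divide by 4: r² - 8r + 32 = 0
Roots: r = 4 ± 4i (complex conjugates)
General solution: y = e^(4x)(C₁cos(4x) + C₂sin(4x))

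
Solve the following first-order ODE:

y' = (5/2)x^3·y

Separating variables and integrating:
ln|y| = 5x^4/8 + C

General solution: y = Ce^(5x^4/8)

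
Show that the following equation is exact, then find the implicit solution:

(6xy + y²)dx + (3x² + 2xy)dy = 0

Verify exactness: ∂M/∂y = ∂N/∂x ✓
Find F(x,y) such that ∂F/∂x = M, ∂F/∂y = N
Solution: 3x²y + xy² = C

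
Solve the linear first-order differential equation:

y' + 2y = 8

Using integrating factor method:

General solution: y = 4 + Ce^(-2x)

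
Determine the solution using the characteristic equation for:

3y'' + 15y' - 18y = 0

Characteristic equation: 3r² + 15r - 18 = 0
Divide by 3: r² + 5r - 6 = 0
Roots: r = 1, -6 (distinct real)
General solution: y = C₁e^x + C₂e^(-6x)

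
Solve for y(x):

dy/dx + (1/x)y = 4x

Using integrating factor method:

General solution: y = (4/3)x^2 + C/x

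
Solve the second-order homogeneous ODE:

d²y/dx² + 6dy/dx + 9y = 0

Characteristic equation: r² + 6r + 9 = 0
Factored: (r + 3)² = 0
Repeated root: r = -3
General solution: y = (C₁ + C₂x)e^(-3x)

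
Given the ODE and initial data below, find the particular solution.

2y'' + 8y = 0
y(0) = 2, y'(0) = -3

General solution: y = C₁cos(2x) + C₂sin(2x)
Complex roots r = ±2i
Applying ICs: C₁ = 2, C₂ = -3/2
Particular solution: y = 2cos(2x) - (3/2)sin(2x)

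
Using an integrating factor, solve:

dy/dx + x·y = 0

Using integrating factor method:

General solution: y = Ce^(-x^2/2)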